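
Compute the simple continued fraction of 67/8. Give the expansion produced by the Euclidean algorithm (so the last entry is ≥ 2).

67 = 8*8 + 3
8 = 2*3 + 2
3 = 1*2 + 1
2 = 2*1 + 0  (stop)
So 67/8 = [8; 2, 1, 2].

[8; 2, 1, 2]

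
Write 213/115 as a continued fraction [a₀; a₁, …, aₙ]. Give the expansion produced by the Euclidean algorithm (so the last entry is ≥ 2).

213 = 1·115 + 98
115 = 1·98 + 17
98 = 5·17 + 13
17 = 1·13 + 4
13 = 3·4 + 1
4 = 4·1 + 0  (stop)
So 213/115 = [1; 1, 5, 1, 3, 4].

[1; 1, 5, 1, 3, 4]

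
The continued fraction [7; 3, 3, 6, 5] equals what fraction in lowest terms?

Using pₖ = aₖpₖ₋₁ + pₖ₋₂ and qₖ = aₖqₖ₋₁ + qₖ₋₂:
  k=0: a=7, p=7, q=1
  k=1: a=3, p=22, q=3
  k=2: a=3, p=73, q=10
  k=3: a=6, p=460, q=63
  k=4: a=5, p=2373, q=325

2373/325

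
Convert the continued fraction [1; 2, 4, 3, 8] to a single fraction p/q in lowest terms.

349/241

Fold from the inside: start with 8/1.
  3 + 1/8 = 25/8
  4 + 8/25 = 108/25
  2 + 25/108 = 241/108
  1 + 108/241 = 349/241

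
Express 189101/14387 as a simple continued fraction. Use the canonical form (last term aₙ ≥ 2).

[13; 6, 1, 19, 10, 3, 3]

189101 = 13·14387 + 2070
14387 = 6·2070 + 1967
2070 = 1·1967 + 103
1967 = 19·103 + 10
103 = 10·10 + 3
10 = 3·3 + 1
3 = 3·1 + 0  (stop)
So 189101/14387 = [13; 6, 1, 19, 10, 3, 3].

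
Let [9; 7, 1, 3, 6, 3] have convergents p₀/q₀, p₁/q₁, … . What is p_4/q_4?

1771/194

Using pₖ = aₖpₖ₋₁ + pₖ₋₂, qₖ = aₖqₖ₋₁ + qₖ₋₂ (with p₋₁=1, p₋₂=0, q₋₁=0, q₋₂=1):
  k=0: a=9, p=9, q=1
  k=1: a=7, p=64, q=7
  k=2: a=1, p=73, q=8
  k=3: a=3, p=283, q=31
  k=4: a=6, p=1771, q=194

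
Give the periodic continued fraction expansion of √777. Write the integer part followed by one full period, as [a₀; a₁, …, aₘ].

[27; 1, 6, 1, 54]

a₀ = ⌊√777⌋ = 27.
With m₀=0, d₀=1 and mₖ₊₁ = dₖaₖ − mₖ, dₖ₊₁ = (n − mₖ₊₁²)/dₖ, aₖ₊₁ = ⌊(a₀+mₖ₊₁)/dₖ₊₁⌋:
  k=1: m=27, d=48, a=1
  k=2: m=21, d=7, a=6
  k=3: m=21, d=48, a=1
  k=4: m=27, d=1, a=54
d=1 and a=2a₀=54 at k=4, so the next step gives (m, d) = (27, 48) again — its k=1 value — and the period has length 4.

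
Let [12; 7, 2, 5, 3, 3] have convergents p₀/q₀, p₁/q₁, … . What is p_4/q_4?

Using pₖ = aₖpₖ₋₁ + pₖ₋₂, qₖ = aₖqₖ₋₁ + qₖ₋₂ (with p₋₁=1, p₋₂=0, q₋₁=0, q₋₂=1):
  k=0: a=12, p=12, q=1
  k=1: a=7, p=85, q=7
  k=2: a=2, p=182, q=15
  k=3: a=5, p=995, q=82
  k=4: a=3, p=3167, q=261

3167/261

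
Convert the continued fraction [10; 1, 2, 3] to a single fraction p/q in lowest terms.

107/10

Using pₖ = aₖpₖ₋₁ + pₖ₋₂ and qₖ = aₖqₖ₋₁ + qₖ₋₂:
  k=0: a=10, p=10, q=1
  k=1: a=1, p=11, q=1
  k=2: a=2, p=32, q=3
  k=3: a=3, p=107, q=10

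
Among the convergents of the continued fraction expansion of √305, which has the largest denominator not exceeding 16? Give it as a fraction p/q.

227/13

√305 = [17; 2, 6, 2, 34, …] (period length 4).
Convergents:
  p_0/q_0 = 17/1
  p_1/q_1 = 35/2
  p_2/q_2 = 227/13
  p_3/q_3 = 489/28
q_2 = 13 ≤ 16 < 28 = q_3, so the answer is 227/13.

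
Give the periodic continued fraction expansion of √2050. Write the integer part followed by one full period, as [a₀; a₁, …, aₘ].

a₀ = ⌊√2050⌋ = 45.
With m₀=0, d₀=1 and mₖ₊₁ = dₖaₖ − mₖ, dₖ₊₁ = (n − mₖ₊₁²)/dₖ, aₖ₊₁ = ⌊(a₀+mₖ₊₁)/dₖ₊₁⌋:
  k=1: m=45, d=25, a=3
  k=2: m=30, d=46, a=1
  k=3: m=16, d=39, a=1
  k=4: m=23, d=39, a=1
  k=5: m=16, d=46, a=1
  k=6: m=30, d=25, a=3
  k=7: m=45, d=1, a=90
d=1 and a=2a₀=90 at k=7, so the next step gives (m, d) = (45, 25) again — its k=1 value — and the period has length 7.

[45; 3, 1, 1, 1, 1, 3, 90]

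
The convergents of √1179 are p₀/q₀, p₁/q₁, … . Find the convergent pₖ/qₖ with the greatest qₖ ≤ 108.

3571/104

√1179 = [34; 2, 1, 33, 1, 2, 68, …] (period length 6).
Convergents:
  p_0/q_0 = 34/1
  p_1/q_1 = 69/2
  p_2/q_2 = 103/3
  p_3/q_3 = 3468/101
  p_4/q_4 = 3571/104
  p_5/q_5 = 10610/309
q_4 = 104 ≤ 108 < 309 = q_5, so the answer is 3571/104.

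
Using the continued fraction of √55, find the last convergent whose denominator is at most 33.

√55 = [7; 2, 2, 2, 14, …] (period length 4).
Convergents:
  p_0/q_0 = 7/1
  p_1/q_1 = 15/2
  p_2/q_2 = 37/5
  p_3/q_3 = 89/12
  p_4/q_4 = 1283/173
q_3 = 12 ≤ 33 < 173 = q_4, so the answer is 89/12.

89/12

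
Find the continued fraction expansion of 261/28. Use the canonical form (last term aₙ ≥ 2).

261 = 9×28 + 9
28 = 3×9 + 1
9 = 9×1 + 0  (stop)
So 261/28 = [9; 3, 9].

[9; 3, 9]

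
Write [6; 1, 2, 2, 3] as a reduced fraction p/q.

161/24

Fold from the inside: start with 3/1.
  2 + 1/3 = 7/3
  2 + 3/7 = 17/7
  1 + 7/17 = 24/17
  6 + 17/24 = 161/24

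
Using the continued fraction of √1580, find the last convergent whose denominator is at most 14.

√1580 = [39; 1, 2, 1, 78, …] (period length 4).
Convergents:
  p_0/q_0 = 39/1
  p_1/q_1 = 40/1
  p_2/q_2 = 119/3
  p_3/q_3 = 159/4
  p_4/q_4 = 12521/315
q_3 = 4 ≤ 14 < 315 = q_4, so the answer is 159/4.

159/4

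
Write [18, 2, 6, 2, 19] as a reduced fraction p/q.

Fold from the inside: start with 19/1.
  2 + 1/19 = 39/19
  6 + 19/39 = 253/39
  2 + 39/253 = 545/253
  18 + 253/545 = 10063/545

10063/545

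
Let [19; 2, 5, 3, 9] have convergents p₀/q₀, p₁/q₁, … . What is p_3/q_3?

Using pₖ = aₖpₖ₋₁ + pₖ₋₂, qₖ = aₖqₖ₋₁ + qₖ₋₂ (with p₋₁=1, p₋₂=0, q₋₁=0, q₋₂=1):
  k=0: a=19, p=19, q=1
  k=1: a=2, p=39, q=2
  k=2: a=5, p=214, q=11
  k=3: a=3, p=681, q=35

681/35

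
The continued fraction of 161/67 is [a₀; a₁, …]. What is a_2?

161 = 2·67 + 27   →  a_0 = 2
67 = 2·27 + 13   →  a_1 = 2
27 = 2·13 + 1   →  a_2 = 2

2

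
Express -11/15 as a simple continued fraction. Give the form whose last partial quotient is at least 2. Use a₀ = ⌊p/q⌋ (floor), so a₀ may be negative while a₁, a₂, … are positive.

[-1; 3, 1, 3]

-11 = -1·15 + 4
15 = 3·4 + 3
4 = 1·3 + 1
3 = 3·1 + 0  (stop)
So -11/15 = [-1; 3, 1, 3].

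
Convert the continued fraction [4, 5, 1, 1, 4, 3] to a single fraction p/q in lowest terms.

673/161

Using pₖ = aₖpₖ₋₁ + pₖ₋₂ and qₖ = aₖqₖ₋₁ + qₖ₋₂:
  k=0: a=4, p=4, q=1
  k=1: a=5, p=21, q=5
  k=2: a=1, p=25, q=6
  k=3: a=1, p=46, q=11
  k=4: a=4, p=209, q=50
  k=5: a=3, p=673, q=161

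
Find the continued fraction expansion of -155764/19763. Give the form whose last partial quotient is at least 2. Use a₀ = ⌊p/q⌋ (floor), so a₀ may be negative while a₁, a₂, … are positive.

-155764 = -8·19763 + 2340
19763 = 8·2340 + 1043
2340 = 2·1043 + 254
1043 = 4·254 + 27
254 = 9·27 + 11
27 = 2·11 + 5
11 = 2·5 + 1
5 = 5·1 + 0  (stop)
So -155764/19763 = [-8; 8, 2, 4, 9, 2, 2, 5].

[-8; 8, 2, 4, 9, 2, 2, 5]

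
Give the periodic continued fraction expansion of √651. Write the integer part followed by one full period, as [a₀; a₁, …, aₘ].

a₀ = ⌊√651⌋ = 25.
With m₀=0, d₀=1 and mₖ₊₁ = dₖaₖ − mₖ, dₖ₊₁ = (n − mₖ₊₁²)/dₖ, aₖ₊₁ = ⌊(a₀+mₖ₊₁)/dₖ₊₁⌋:
  k=1: m=25, d=26, a=1
  k=2: m=1, d=25, a=1
  k=3: m=24, d=3, a=16
  k=4: m=24, d=25, a=1
  k=5: m=1, d=26, a=1
  k=6: m=25, d=1, a=50
d=1 and a=2a₀=50 at k=6, so the next step gives (m, d) = (25, 26) again — its k=1 value — and the period has length 6.

[25; 1, 1, 16, 1, 1, 50]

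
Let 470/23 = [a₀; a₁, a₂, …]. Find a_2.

3

470 = 20·23 + 10   →  a_0 = 20
23 = 2·10 + 3   →  a_1 = 2
10 = 3·3 + 1   →  a_2 = 3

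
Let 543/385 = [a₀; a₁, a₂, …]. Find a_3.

543 = 1·385 + 158   →  a_0 = 1
385 = 2·158 + 69   →  a_1 = 2
158 = 2·69 + 20   →  a_2 = 2
69 = 3·20 + 9   →  a_3 = 3

3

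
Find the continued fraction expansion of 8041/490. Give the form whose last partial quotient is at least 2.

8041 = 16×490 + 201
490 = 2×201 + 88
201 = 2×88 + 25
88 = 3×25 + 13
25 = 1×13 + 12
13 = 1×12 + 1
12 = 12×1 + 0  (stop)
So 8041/490 = [16; 2, 2, 3, 1, 1, 12].

[16; 2, 2, 3, 1, 1, 12]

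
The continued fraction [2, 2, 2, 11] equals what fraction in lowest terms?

Using pₖ = aₖpₖ₋₁ + pₖ₋₂ and qₖ = aₖqₖ₋₁ + qₖ₋₂:
  k=0: a=2, p=2, q=1
  k=1: a=2, p=5, q=2
  k=2: a=2, p=12, q=5
  k=3: a=11, p=137, q=57

137/57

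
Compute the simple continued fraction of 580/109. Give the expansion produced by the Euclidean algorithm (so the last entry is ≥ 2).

580 = 5×109 + 35
109 = 3×35 + 4
35 = 8×4 + 3
4 = 1×3 + 1
3 = 3×1 + 0  (stop)
So 580/109 = [5; 3, 8, 1, 3].

[5; 3, 8, 1, 3]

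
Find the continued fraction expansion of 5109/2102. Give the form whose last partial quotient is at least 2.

[2; 2, 3, 10, 14, 2]

5109 = 2×2102 + 905
2102 = 2×905 + 292
905 = 3×292 + 29
292 = 10×29 + 2
29 = 14×2 + 1
2 = 2×1 + 0  (stop)
So 5109/2102 = [2; 2, 3, 10, 14, 2].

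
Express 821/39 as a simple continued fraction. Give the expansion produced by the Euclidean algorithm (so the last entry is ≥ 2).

[21; 19, 2]

821 = 21·39 + 2
39 = 19·2 + 1
2 = 2·1 + 0  (stop)
So 821/39 = [21; 19, 2].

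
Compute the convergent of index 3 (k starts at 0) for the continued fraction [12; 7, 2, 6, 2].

Using pₖ = aₖpₖ₋₁ + pₖ₋₂, qₖ = aₖqₖ₋₁ + qₖ₋₂ (with p₋₁=1, p₋₂=0, q₋₁=0, q₋₂=1):
  k=0: a=12, p=12, q=1
  k=1: a=7, p=85, q=7
  k=2: a=2, p=182, q=15
  k=3: a=6, p=1177, q=97

1177/97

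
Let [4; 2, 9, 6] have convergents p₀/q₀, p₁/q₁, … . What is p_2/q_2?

Using pₖ = aₖpₖ₋₁ + pₖ₋₂, qₖ = aₖqₖ₋₁ + qₖ₋₂ (with p₋₁=1, p₋₂=0, q₋₁=0, q₋₂=1):
  k=0: a=4, p=4, q=1
  k=1: a=2, p=9, q=2
  k=2: a=9, p=85, q=19

85/19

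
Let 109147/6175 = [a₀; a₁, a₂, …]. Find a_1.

109147 = 17·6175 + 4172   →  a_0 = 17
6175 = 1·4172 + 2003   →  a_1 = 1

1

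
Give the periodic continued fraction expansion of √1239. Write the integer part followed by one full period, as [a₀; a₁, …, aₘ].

[35; 5, 70]

a₀ = ⌊√1239⌋ = 35.
With m₀=0, d₀=1 and mₖ₊₁ = dₖaₖ − mₖ, dₖ₊₁ = (n − mₖ₊₁²)/dₖ, aₖ₊₁ = ⌊(a₀+mₖ₊₁)/dₖ₊₁⌋:
  k=1: m=35, d=14, a=5
  k=2: m=35, d=1, a=70
d=1 and a=2a₀=70 at k=2, so the next step gives (m, d) = (35, 14) again — its k=1 value — and the period has length 2.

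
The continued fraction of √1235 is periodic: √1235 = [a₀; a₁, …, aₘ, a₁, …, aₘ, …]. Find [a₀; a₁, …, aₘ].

[35; 7, 70]

a₀ = ⌊√1235⌋ = 35.
With m₀=0, d₀=1 and mₖ₊₁ = dₖaₖ − mₖ, dₖ₊₁ = (n − mₖ₊₁²)/dₖ, aₖ₊₁ = ⌊(a₀+mₖ₊₁)/dₖ₊₁⌋:
  k=1: m=35, d=10, a=7
  k=2: m=35, d=1, a=70
d=1 and a=2a₀=70 at k=2, so the next step gives (m, d) = (35, 10) again — its k=1 value — and the period has length 2.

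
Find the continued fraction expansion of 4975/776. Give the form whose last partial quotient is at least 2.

4975 = 6*776 + 319
776 = 2*319 + 138
319 = 2*138 + 43
138 = 3*43 + 9
43 = 4*9 + 7
9 = 1*7 + 2
7 = 3*2 + 1
2 = 2*1 + 0  (stop)
So 4975/776 = [6; 2, 2, 3, 4, 1, 3, 2].

[6; 2, 2, 3, 4, 1, 3, 2]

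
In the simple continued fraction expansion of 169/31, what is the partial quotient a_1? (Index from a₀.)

169 = 5·31 + 14   →  a_0 = 5
31 = 2·14 + 3   →  a_1 = 2

2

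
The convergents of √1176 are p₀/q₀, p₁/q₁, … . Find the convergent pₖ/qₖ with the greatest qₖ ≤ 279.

√1176 = [34; 3, 2, 2, 2, 3, 68, …] (period length 6).
Convergents:
  p_0/q_0 = 34/1
  p_1/q_1 = 103/3
  p_2/q_2 = 240/7
  p_3/q_3 = 583/17
  p_4/q_4 = 1406/41
  p_5/q_5 = 4801/140
  p_6/q_6 = 327874/9561
q_5 = 140 ≤ 279 < 9561 = q_6, so the answer is 4801/140.

4801/140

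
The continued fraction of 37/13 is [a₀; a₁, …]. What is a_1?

1

37 = 2·13 + 11   →  a_0 = 2
13 = 1·11 + 2   →  a_1 = 1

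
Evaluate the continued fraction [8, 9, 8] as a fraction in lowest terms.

Fold from the inside: start with 8/1.
  9 + 1/8 = 73/8
  8 + 8/73 = 592/73

592/73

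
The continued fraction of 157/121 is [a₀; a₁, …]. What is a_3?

157 = 1·121 + 36   →  a_0 = 1
121 = 3·36 + 13   →  a_1 = 3
36 = 2·13 + 10   →  a_2 = 2
13 = 1·10 + 3   →  a_3 = 1

1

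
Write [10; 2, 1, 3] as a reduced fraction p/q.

Fold from the inside: start with 3/1.
  1 + 1/3 = 4/3
  2 + 3/4 = 11/4
  10 + 4/11 = 114/11

114/11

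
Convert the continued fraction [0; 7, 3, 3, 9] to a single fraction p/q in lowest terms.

Fold from the inside: start with 9/1.
  3 + 1/9 = 28/9
  3 + 9/28 = 93/28
  7 + 28/93 = 679/93
  0 + 93/679 = 93/679

93/679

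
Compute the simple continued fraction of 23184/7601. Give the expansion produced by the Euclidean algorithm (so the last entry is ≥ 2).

23184 = 3×7601 + 381
7601 = 19×381 + 362
381 = 1×362 + 19
362 = 19×19 + 1
19 = 19×1 + 0  (stop)
So 23184/7601 = [3; 19, 1, 19, 19].

[3; 19, 1, 19, 19]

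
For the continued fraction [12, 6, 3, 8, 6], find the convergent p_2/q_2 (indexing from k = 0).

Using pₖ = aₖpₖ₋₁ + pₖ₋₂, qₖ = aₖqₖ₋₁ + qₖ₋₂ (with p₋₁=1, p₋₂=0, q₋₁=0, q₋₂=1):
  k=0: a=12, p=12, q=1
  k=1: a=6, p=73, q=6
  k=2: a=3, p=231, q=19

231/19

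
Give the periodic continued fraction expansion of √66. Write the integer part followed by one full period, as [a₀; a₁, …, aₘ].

a₀ = ⌊√66⌋ = 8.

[8; 8, 16]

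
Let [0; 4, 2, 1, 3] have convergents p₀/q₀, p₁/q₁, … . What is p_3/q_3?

Using pₖ = aₖpₖ₋₁ + pₖ₋₂, qₖ = aₖqₖ₋₁ + qₖ₋₂ (with p₋₁=1, p₋₂=0, q₋₁=0, q₋₂=1):
  k=0: a=0, p=0, q=1
  k=1: a=4, p=1, q=4
  k=2: a=2, p=2, q=9
  k=3: a=1, p=3, q=13

3/13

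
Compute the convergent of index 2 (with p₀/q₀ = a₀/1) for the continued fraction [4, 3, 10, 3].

Using pₖ = aₖpₖ₋₁ + pₖ₋₂, qₖ = aₖqₖ₋₁ + qₖ₋₂ (with p₋₁=1, p₋₂=0, q₋₁=0, q₋₂=1):
  k=0: a=4, p=4, q=1
  k=1: a=3, p=13, q=3
  k=2: a=10, p=134, q=31

134/31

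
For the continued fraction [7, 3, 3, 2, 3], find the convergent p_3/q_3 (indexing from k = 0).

168/23

Using pₖ = aₖpₖ₋₁ + pₖ₋₂, qₖ = aₖqₖ₋₁ + qₖ₋₂ (with p₋₁=1, p₋₂=0, q₋₁=0, q₋₂=1):
  k=0: a=7, p=7, q=1
  k=1: a=3, p=22, q=3
  k=2: a=3, p=73, q=10
  k=3: a=2, p=168, q=23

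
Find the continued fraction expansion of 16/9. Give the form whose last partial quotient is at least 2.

[1; 1, 3, 2]

16 = 1×9 + 7
9 = 1×7 + 2
7 = 3×2 + 1
2 = 2×1 + 0  (stop)
So 16/9 = [1; 1, 3, 2].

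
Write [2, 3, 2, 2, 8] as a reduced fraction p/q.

328/143

Using pₖ = aₖpₖ₋₁ + pₖ₋₂ and qₖ = aₖqₖ₋₁ + qₖ₋₂:
  k=0: a=2, p=2, q=1
  k=1: a=3, p=7, q=3
  k=2: a=2, p=16, q=7
  k=3: a=2, p=39, q=17
  k=4: a=8, p=328, q=143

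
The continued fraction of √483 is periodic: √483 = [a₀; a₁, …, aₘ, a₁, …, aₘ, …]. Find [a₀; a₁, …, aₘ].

a₀ = ⌊√483⌋ = 21.
With m₀=0, d₀=1 and mₖ₊₁ = dₖaₖ − mₖ, dₖ₊₁ = (n − mₖ₊₁²)/dₖ, aₖ₊₁ = ⌊(a₀+mₖ₊₁)/dₖ₊₁⌋:
  k=1: m=21, d=42, a=1
  k=2: m=21, d=1, a=42
d=1 and a=2a₀=42 at k=2, so the next step gives (m, d) = (21, 42) again — its k=1 value — and the period has length 2.

[21; 1, 42]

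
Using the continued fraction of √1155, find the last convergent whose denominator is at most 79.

2311/68

√1155 = [33; 1, 66, …] (period length 2).
Convergents:
  p_0/q_0 = 33/1
  p_1/q_1 = 34/1
  p_2/q_2 = 2277/67
  p_3/q_3 = 2311/68
  p_4/q_4 = 154803/4555
q_3 = 68 ≤ 79 < 4555 = q_4, so the answer is 2311/68.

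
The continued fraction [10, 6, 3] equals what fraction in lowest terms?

193/19

Fold from the inside: start with 3/1.
  6 + 1/3 = 19/3
  10 + 3/19 = 193/19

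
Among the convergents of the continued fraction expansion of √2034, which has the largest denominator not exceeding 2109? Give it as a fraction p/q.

40635/901

√2034 = [45; 10, 90, …] (period length 2).
Convergents:
  p_0/q_0 = 45/1
  p_1/q_1 = 451/10
  p_2/q_2 = 40635/901
  p_3/q_3 = 406801/9020
q_2 = 901 ≤ 2109 < 9020 = q_3, so the answer is 40635/901.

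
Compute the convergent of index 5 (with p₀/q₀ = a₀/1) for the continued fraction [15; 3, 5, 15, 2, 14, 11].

Using pₖ = aₖpₖ₋₁ + pₖ₋₂, qₖ = aₖqₖ₋₁ + qₖ₋₂ (with p₋₁=1, p₋₂=0, q₋₁=0, q₋₂=1):
  k=0: a=15, p=15, q=1
  k=1: a=3, p=46, q=3
  k=2: a=5, p=245, q=16
  k=3: a=15, p=3721, q=243
  k=4: a=2, p=7687, q=502
  k=5: a=14, p=111339, q=7271

111339/7271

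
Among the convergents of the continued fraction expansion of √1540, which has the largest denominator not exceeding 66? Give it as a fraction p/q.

√1540 = [39; 4, 8, 2, 8, 4, 78, …] (period length 6).
Convergents:
  p_0/q_0 = 39/1
  p_1/q_1 = 157/4
  p_2/q_2 = 1295/33
  p_3/q_3 = 2747/70
q_2 = 33 ≤ 66 < 70 = q_3, so the answer is 1295/33.

1295/33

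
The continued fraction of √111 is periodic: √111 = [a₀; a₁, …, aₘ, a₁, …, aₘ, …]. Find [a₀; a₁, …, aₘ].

a₀ = ⌊√111⌋ = 10.
With m₀=0, d₀=1 and mₖ₊₁ = dₖaₖ − mₖ, dₖ₊₁ = (n − mₖ₊₁²)/dₖ, aₖ₊₁ = ⌊(a₀+mₖ₊₁)/dₖ₊₁⌋:
  k=1: m=10, d=11, a=1
  k=2: m=1, d=10, a=1
  k=3: m=9, d=3, a=6
  k=4: m=9, d=10, a=1
  k=5: m=1, d=11, a=1
  k=6: m=10, d=1, a=20
d=1 and a=2a₀=20 at k=6, so the next step gives (m, d) = (10, 11) again — its k=1 value — and the period has length 6.

[10; 1, 1, 6, 1, 1, 20]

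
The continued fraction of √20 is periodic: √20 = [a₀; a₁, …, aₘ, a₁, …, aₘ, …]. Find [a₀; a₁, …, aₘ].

[4; 2, 8]

a₀ = ⌊√20⌋ = 4.
With m₀=0, d₀=1 and mₖ₊₁ = dₖaₖ − mₖ, dₖ₊₁ = (n − mₖ₊₁²)/dₖ, aₖ₊₁ = ⌊(a₀+mₖ₊₁)/dₖ₊₁⌋:
  k=1: m=4, d=4, a=2
  k=2: m=4, d=1, a=8
d=1 and a=2a₀=8 at k=2, so the next step gives (m, d) = (4, 4) again — its k=1 value — and the period has length 2.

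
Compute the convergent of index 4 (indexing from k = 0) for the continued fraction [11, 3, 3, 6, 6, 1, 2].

4385/388

Using pₖ = aₖpₖ₋₁ + pₖ₋₂, qₖ = aₖqₖ₋₁ + qₖ₋₂ (with p₋₁=1, p₋₂=0, q₋₁=0, q₋₂=1):
  k=0: a=11, p=11, q=1
  k=1: a=3, p=34, q=3
  k=2: a=3, p=113, q=10
  k=3: a=6, p=712, q=63
  k=4: a=6, p=4385, q=388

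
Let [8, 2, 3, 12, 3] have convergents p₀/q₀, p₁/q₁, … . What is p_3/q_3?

Using pₖ = aₖpₖ₋₁ + pₖ₋₂, qₖ = aₖqₖ₋₁ + qₖ₋₂ (with p₋₁=1, p₋₂=0, q₋₁=0, q₋₂=1):
  k=0: a=8, p=8, q=1
  k=1: a=2, p=17, q=2
  k=2: a=3, p=59, q=7
  k=3: a=12, p=725, q=86

725/86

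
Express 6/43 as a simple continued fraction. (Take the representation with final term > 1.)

[0; 7, 6]

6 = 0*43 + 6
43 = 7*6 + 1
6 = 6*1 + 0  (stop)
So 6/43 = [0; 7, 6].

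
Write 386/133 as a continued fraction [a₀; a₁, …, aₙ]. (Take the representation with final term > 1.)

[2; 1, 9, 4, 3]

386 = 2×133 + 120
133 = 1×120 + 13
120 = 9×13 + 3
13 = 4×3 + 1
3 = 3×1 + 0  (stop)
So 386/133 = [2; 1, 9, 4, 3].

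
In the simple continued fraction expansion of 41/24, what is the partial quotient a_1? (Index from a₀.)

1

41 = 1·24 + 17   →  a_0 = 1
24 = 1·17 + 7   →  a_1 = 1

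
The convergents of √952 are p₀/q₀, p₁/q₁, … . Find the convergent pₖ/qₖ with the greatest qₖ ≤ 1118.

11663/378

√952 = [30; 1, 5, 1, 6, 1, 5, 1, 60, …] (period length 8).
Convergents:
  p_0/q_0 = 30/1
  p_1/q_1 = 31/1
  p_2/q_2 = 185/6
  p_3/q_3 = 216/7
  p_4/q_4 = 1481/48
  p_5/q_5 = 1697/55
  p_6/q_6 = 9966/323
  p_7/q_7 = 11663/378
  p_8/q_8 = 709746/23003
q_7 = 378 ≤ 1118 < 23003 = q_8, so the answer is 11663/378.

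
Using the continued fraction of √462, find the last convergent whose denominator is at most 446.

√462 = [21; 2, 42, …] (period length 2).
Convergents:
  p_0/q_0 = 21/1
  p_1/q_1 = 43/2
  p_2/q_2 = 1827/85
  p_3/q_3 = 3697/172
  p_4/q_4 = 157101/7309
q_3 = 172 ≤ 446 < 7309 = q_4, so the answer is 3697/172.

3697/172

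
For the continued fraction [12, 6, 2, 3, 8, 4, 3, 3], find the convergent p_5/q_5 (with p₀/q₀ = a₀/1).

18683/1537

Using pₖ = aₖpₖ₋₁ + pₖ₋₂, qₖ = aₖqₖ₋₁ + qₖ₋₂ (with p₋₁=1, p₋₂=0, q₋₁=0, q₋₂=1):
  k=0: a=12, p=12, q=1
  k=1: a=6, p=73, q=6
  k=2: a=2, p=158, q=13
  k=3: a=3, p=547, q=45
  k=4: a=8, p=4534, q=373
  k=5: a=4, p=18683, q=1537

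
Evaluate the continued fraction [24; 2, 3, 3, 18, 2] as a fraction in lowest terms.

Fold from the inside: start with 2/1.
  18 + 1/2 = 37/2
  3 + 2/37 = 113/37
  3 + 37/113 = 376/113
  2 + 113/376 = 865/376
  24 + 376/865 = 21136/865

21136/865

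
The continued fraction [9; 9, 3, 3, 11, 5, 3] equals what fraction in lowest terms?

Using pₖ = aₖpₖ₋₁ + pₖ₋₂ and qₖ = aₖqₖ₋₁ + qₖ₋₂:
  k=0: a=9, p=9, q=1
  k=1: a=9, p=82, q=9
  k=2: a=3, p=255, q=28
  k=3: a=3, p=847, q=93
  k=4: a=11, p=9572, q=1051
  k=5: a=5, p=48707, q=5348
  k=6: a=3, p=155693, q=17095

155693/17095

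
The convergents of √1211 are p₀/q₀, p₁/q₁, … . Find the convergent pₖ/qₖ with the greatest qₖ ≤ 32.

√1211 = [34; 1, 3, 1, 68, …] (period length 4).
Convergents:
  p_0/q_0 = 34/1
  p_1/q_1 = 35/1
  p_2/q_2 = 139/4
  p_3/q_3 = 174/5
  p_4/q_4 = 11971/344
q_3 = 5 ≤ 32 < 344 = q_4, so the answer is 174/5.

174/5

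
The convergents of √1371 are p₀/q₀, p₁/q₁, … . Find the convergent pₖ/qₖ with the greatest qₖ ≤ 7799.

101417/2739

√1371 = [37; 37, 74, …] (period length 2).
Convergents:
  p_0/q_0 = 37/1
  p_1/q_1 = 1370/37
  p_2/q_2 = 101417/2739
  p_3/q_3 = 3753799/101380
q_2 = 2739 ≤ 7799 < 101380 = q_3, so the answer is 101417/2739.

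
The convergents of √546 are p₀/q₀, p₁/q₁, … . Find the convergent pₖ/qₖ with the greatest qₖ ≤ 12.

257/11

√546 = [23; 2, 1, 2, 1, 2, 46, …] (period length 6).
Convergents:
  p_0/q_0 = 23/1
  p_1/q_1 = 47/2
  p_2/q_2 = 70/3
  p_3/q_3 = 187/8
  p_4/q_4 = 257/11
  p_5/q_5 = 701/30
q_4 = 11 ≤ 12 < 30 = q_5, so the answer is 257/11.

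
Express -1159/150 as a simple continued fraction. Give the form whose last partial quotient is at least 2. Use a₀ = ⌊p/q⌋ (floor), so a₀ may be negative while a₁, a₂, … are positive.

-1159 = -8×150 + 41
150 = 3×41 + 27
41 = 1×27 + 14
27 = 1×14 + 13
14 = 1×13 + 1
13 = 13×1 + 0  (stop)
So -1159/150 = [-8; 3, 1, 1, 1, 13].

[-8; 3, 1, 1, 1, 13]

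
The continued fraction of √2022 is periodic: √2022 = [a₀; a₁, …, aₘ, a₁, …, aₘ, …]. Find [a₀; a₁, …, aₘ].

[44; 1, 28, 1, 88]

a₀ = ⌊√2022⌋ = 44.
With m₀=0, d₀=1 and mₖ₊₁ = dₖaₖ − mₖ, dₖ₊₁ = (n − mₖ₊₁²)/dₖ, aₖ₊₁ = ⌊(a₀+mₖ₊₁)/dₖ₊₁⌋:
  k=1: m=44, d=86, a=1
  k=2: m=42, d=3, a=28
  k=3: m=42, d=86, a=1
  k=4: m=44, d=1, a=88
d=1 and a=2a₀=88 at k=4, so the next step gives (m, d) = (44, 86) again — its k=1 value — and the period has length 4.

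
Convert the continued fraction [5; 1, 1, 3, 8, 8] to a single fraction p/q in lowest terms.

Using pₖ = aₖpₖ₋₁ + pₖ₋₂ and qₖ = aₖqₖ₋₁ + qₖ₋₂:
  k=0: a=5, p=5, q=1
  k=1: a=1, p=6, q=1
  k=2: a=1, p=11, q=2
  k=3: a=3, p=39, q=7
  k=4: a=8, p=323, q=58
  k=5: a=8, p=2623, q=471

2623/471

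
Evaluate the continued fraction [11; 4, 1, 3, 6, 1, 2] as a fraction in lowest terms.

4428/395

Using pₖ = aₖpₖ₋₁ + pₖ₋₂ and qₖ = aₖqₖ₋₁ + qₖ₋₂:
  k=0: a=11, p=11, q=1
  k=1: a=4, p=45, q=4
  k=2: a=1, p=56, q=5
  k=3: a=3, p=213, q=19
  k=4: a=6, p=1334, q=119
  k=5: a=1, p=1547, q=138
  k=6: a=2, p=4428, q=395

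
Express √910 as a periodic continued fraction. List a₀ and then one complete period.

[30; 6, 60]

a₀ = ⌊√910⌋ = 30.
With m₀=0, d₀=1 and mₖ₊₁ = dₖaₖ − mₖ, dₖ₊₁ = (n − mₖ₊₁²)/dₖ, aₖ₊₁ = ⌊(a₀+mₖ₊₁)/dₖ₊₁⌋:
  k=1: m=30, d=10, a=6
  k=2: m=30, d=1, a=60
d=1 and a=2a₀=60 at k=2, so the next step gives (m, d) = (30, 10) again — its k=1 value — and the period has length 2.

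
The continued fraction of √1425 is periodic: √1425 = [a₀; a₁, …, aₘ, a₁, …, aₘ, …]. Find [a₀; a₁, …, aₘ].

[37; 1, 2, 1, 74]

a₀ = ⌊√1425⌋ = 37.
With m₀=0, d₀=1 and mₖ₊₁ = dₖaₖ − mₖ, dₖ₊₁ = (n − mₖ₊₁²)/dₖ, aₖ₊₁ = ⌊(a₀+mₖ₊₁)/dₖ₊₁⌋:
  k=1: m=37, d=56, a=1
  k=2: m=19, d=19, a=2
  k=3: m=19, d=56, a=1
  k=4: m=37, d=1, a=74
d=1 and a=2a₀=74 at k=4, so the next step gives (m, d) = (37, 56) again — its k=1 value — and the period has length 4.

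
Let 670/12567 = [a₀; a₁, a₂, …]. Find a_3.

3

670 = 0·12567 + 670   →  a_0 = 0
12567 = 18·670 + 507   →  a_1 = 18
670 = 1·507 + 163   →  a_2 = 1
507 = 3·163 + 18   →  a_3 = 3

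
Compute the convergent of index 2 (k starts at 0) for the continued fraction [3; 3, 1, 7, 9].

13/4

Using pₖ = aₖpₖ₋₁ + pₖ₋₂, qₖ = aₖqₖ₋₁ + qₖ₋₂ (with p₋₁=1, p₋₂=0, q₋₁=0, q₋₂=1):
  k=0: a=3, p=3, q=1
  k=1: a=3, p=10, q=3
  k=2: a=1, p=13, q=4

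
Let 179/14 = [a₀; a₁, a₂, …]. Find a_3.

179 = 12·14 + 11   →  a_0 = 12
14 = 1·11 + 3   →  a_1 = 1
11 = 3·3 + 2   →  a_2 = 3
3 = 1·2 + 1   →  a_3 = 1

1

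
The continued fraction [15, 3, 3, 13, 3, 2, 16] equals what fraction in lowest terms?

239074/15625

Fold from the inside: start with 16/1.
  2 + 1/16 = 33/16
  3 + 16/33 = 115/33
  13 + 33/115 = 1528/115
  3 + 115/1528 = 4699/1528
  3 + 1528/4699 = 15625/4699
  15 + 4699/15625 = 239074/15625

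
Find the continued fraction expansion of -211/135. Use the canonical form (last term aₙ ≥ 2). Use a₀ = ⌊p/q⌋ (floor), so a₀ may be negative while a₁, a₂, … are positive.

[-2; 2, 3, 2, 8]

-211 = -2*135 + 59
135 = 2*59 + 17
59 = 3*17 + 8
17 = 2*8 + 1
8 = 8*1 + 0  (stop)
So -211/135 = [-2; 2, 3, 2, 8].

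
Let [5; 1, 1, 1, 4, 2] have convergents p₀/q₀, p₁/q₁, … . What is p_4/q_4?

79/14

Using pₖ = aₖpₖ₋₁ + pₖ₋₂, qₖ = aₖqₖ₋₁ + qₖ₋₂ (with p₋₁=1, p₋₂=0, q₋₁=0, q₋₂=1):
  k=0: a=5, p=5, q=1
  k=1: a=1, p=6, q=1
  k=2: a=1, p=11, q=2
  k=3: a=1, p=17, q=3
  k=4: a=4, p=79, q=14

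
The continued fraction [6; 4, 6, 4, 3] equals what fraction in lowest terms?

Using pₖ = aₖpₖ₋₁ + pₖ₋₂ and qₖ = aₖqₖ₋₁ + qₖ₋₂:
  k=0: a=6, p=6, q=1
  k=1: a=4, p=25, q=4
  k=2: a=6, p=156, q=25
  k=3: a=4, p=649, q=104
  k=4: a=3, p=2103, q=337

2103/337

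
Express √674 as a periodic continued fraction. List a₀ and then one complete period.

a₀ = ⌊√674⌋ = 25.
With m₀=0, d₀=1 and mₖ₊₁ = dₖaₖ − mₖ, dₖ₊₁ = (n − mₖ₊₁²)/dₖ, aₖ₊₁ = ⌊(a₀+mₖ₊₁)/dₖ₊₁⌋:
  k=1: m=25, d=49, a=1
  k=2: m=24, d=2, a=24
  k=3: m=24, d=49, a=1
  k=4: m=25, d=1, a=50
d=1 and a=2a₀=50 at k=4, so the next step gives (m, d) = (25, 49) again — its k=1 value — and the period has length 4.

[25; 1, 24, 1, 50]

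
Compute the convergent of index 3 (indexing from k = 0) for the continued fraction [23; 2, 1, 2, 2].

187/8

Using pₖ = aₖpₖ₋₁ + pₖ₋₂, qₖ = aₖqₖ₋₁ + qₖ₋₂ (with p₋₁=1, p₋₂=0, q₋₁=0, q₋₂=1):
  k=0: a=23, p=23, q=1
  k=1: a=2, p=47, q=2
  k=2: a=1, p=70, q=3
  k=3: a=2, p=187, q=8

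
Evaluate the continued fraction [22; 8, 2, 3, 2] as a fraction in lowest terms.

2986/135

Fold from the inside: start with 2/1.
  3 + 1/2 = 7/2
  2 + 2/7 = 16/7
  8 + 7/16 = 135/16
  22 + 16/135 = 2986/135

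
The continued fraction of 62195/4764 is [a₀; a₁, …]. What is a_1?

62195 = 13·4764 + 263   →  a_0 = 13
4764 = 18·263 + 30   →  a_1 = 18

18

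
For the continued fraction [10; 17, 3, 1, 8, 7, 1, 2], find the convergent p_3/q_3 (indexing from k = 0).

694/69

Using pₖ = aₖpₖ₋₁ + pₖ₋₂, qₖ = aₖqₖ₋₁ + qₖ₋₂ (with p₋₁=1, p₋₂=0, q₋₁=0, q₋₂=1):
  k=0: a=10, p=10, q=1
  k=1: a=17, p=171, q=17
  k=2: a=3, p=523, q=52
  k=3: a=1, p=694, q=69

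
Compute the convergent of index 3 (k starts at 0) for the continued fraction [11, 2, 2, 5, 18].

308/27

Using pₖ = aₖpₖ₋₁ + pₖ₋₂, qₖ = aₖqₖ₋₁ + qₖ₋₂ (with p₋₁=1, p₋₂=0, q₋₁=0, q₋₂=1):
  k=0: a=11, p=11, q=1
  k=1: a=2, p=23, q=2
  k=2: a=2, p=57, q=5
  k=3: a=5, p=308, q=27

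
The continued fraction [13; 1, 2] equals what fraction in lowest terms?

41/3

Using pₖ = aₖpₖ₋₁ + pₖ₋₂ and qₖ = aₖqₖ₋₁ + qₖ₋₂:
  k=0: a=13, p=13, q=1
  k=1: a=1, p=14, q=1
  k=2: a=2, p=41, q=3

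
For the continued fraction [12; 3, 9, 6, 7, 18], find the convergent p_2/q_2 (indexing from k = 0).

345/28

Using pₖ = aₖpₖ₋₁ + pₖ₋₂, qₖ = aₖqₖ₋₁ + qₖ₋₂ (with p₋₁=1, p₋₂=0, q₋₁=0, q₋₂=1):
  k=0: a=12, p=12, q=1
  k=1: a=3, p=37, q=3
  k=2: a=9, p=345, q=28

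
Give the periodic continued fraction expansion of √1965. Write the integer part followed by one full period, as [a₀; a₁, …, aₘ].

a₀ = ⌊√1965⌋ = 44.

[44; 3, 21, 1, 4, 1, 21, 3, 88]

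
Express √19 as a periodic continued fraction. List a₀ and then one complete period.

a₀ = ⌊√19⌋ = 4.
With m₀=0, d₀=1 and mₖ₊₁ = dₖaₖ − mₖ, dₖ₊₁ = (n − mₖ₊₁²)/dₖ, aₖ₊₁ = ⌊(a₀+mₖ₊₁)/dₖ₊₁⌋:
  k=1: m=4, d=3, a=2
  k=2: m=2, d=5, a=1
  k=3: m=3, d=2, a=3
  k=4: m=3, d=5, a=1
  k=5: m=2, d=3, a=2
  k=6: m=4, d=1, a=8
d=1 and a=2a₀=8 at k=6, so the next step gives (m, d) = (4, 3) again — its k=1 value — and the period has length 6.

[4; 2, 1, 3, 1, 2, 8]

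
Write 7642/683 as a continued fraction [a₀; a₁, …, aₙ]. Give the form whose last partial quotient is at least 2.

[11; 5, 3, 2, 1, 1, 7]

7642 = 11*683 + 129
683 = 5*129 + 38
129 = 3*38 + 15
38 = 2*15 + 8
15 = 1*8 + 7
8 = 1*7 + 1
7 = 7*1 + 0  (stop)
So 7642/683 = [11; 5, 3, 2, 1, 1, 7].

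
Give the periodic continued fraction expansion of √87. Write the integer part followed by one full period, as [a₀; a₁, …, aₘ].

[9; 3, 18]

a₀ = ⌊√87⌋ = 9.
With m₀=0, d₀=1 and mₖ₊₁ = dₖaₖ − mₖ, dₖ₊₁ = (n − mₖ₊₁²)/dₖ, aₖ₊₁ = ⌊(a₀+mₖ₊₁)/dₖ₊₁⌋:
  k=1: m=9, d=6, a=3
  k=2: m=9, d=1, a=18
d=1 and a=2a₀=18 at k=2, so the next step gives (m, d) = (9, 6) again — its k=1 value — and the period has length 2.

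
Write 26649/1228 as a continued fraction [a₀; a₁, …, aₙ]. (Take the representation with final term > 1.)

26649 = 21·1228 + 861
1228 = 1·861 + 367
861 = 2·367 + 127
367 = 2·127 + 113
127 = 1·113 + 14
113 = 8·14 + 1
14 = 14·1 + 0  (stop)
So 26649/1228 = [21; 1, 2, 2, 1, 8, 14].

[21; 1, 2, 2, 1, 8, 14]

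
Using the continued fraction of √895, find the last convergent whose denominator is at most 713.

21151/707

√895 = [29; 1, 10, 1, 58, …] (period length 4).
Convergents:
  p_0/q_0 = 29/1
  p_1/q_1 = 30/1
  p_2/q_2 = 329/11
  p_3/q_3 = 359/12
  p_4/q_4 = 21151/707
  p_5/q_5 = 21510/719
q_4 = 707 ≤ 713 < 719 = q_5, so the answer is 21151/707.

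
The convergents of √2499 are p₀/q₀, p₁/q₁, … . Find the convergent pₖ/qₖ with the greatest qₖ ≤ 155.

4999/100

√2499 = [49; 1, 98, …] (period length 2).
Convergents:
  p_0/q_0 = 49/1
  p_1/q_1 = 50/1
  p_2/q_2 = 4949/99
  p_3/q_3 = 4999/100
  p_4/q_4 = 494851/9899
q_3 = 100 ≤ 155 < 9899 = q_4, so the answer is 4999/100.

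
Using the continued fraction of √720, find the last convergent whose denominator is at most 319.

√720 = [26; 1, 4, 1, 52, …] (period length 4).
Convergents:
  p_0/q_0 = 26/1
  p_1/q_1 = 27/1
  p_2/q_2 = 134/5
  p_3/q_3 = 161/6
  p_4/q_4 = 8506/317
  p_5/q_5 = 8667/323
q_4 = 317 ≤ 319 < 323 = q_5, so the answer is 8506/317.

8506/317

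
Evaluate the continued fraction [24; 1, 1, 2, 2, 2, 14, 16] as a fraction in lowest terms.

Using pₖ = aₖpₖ₋₁ + pₖ₋₂ and qₖ = aₖqₖ₋₁ + qₖ₋₂:
  k=0: a=24, p=24, q=1
  k=1: a=1, p=25, q=1
  k=2: a=1, p=49, q=2
  k=3: a=2, p=123, q=5
  k=4: a=2, p=295, q=12
  k=5: a=2, p=713, q=29
  k=6: a=14, p=10277, q=418
  k=7: a=16, p=165145, q=6717

165145/6717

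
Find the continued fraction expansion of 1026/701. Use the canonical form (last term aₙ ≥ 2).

[1; 2, 6, 2, 1, 2, 6]

1026 = 1×701 + 325
701 = 2×325 + 51
325 = 6×51 + 19
51 = 2×19 + 13
19 = 1×13 + 6
13 = 2×6 + 1
6 = 6×1 + 0  (stop)
So 1026/701 = [1; 2, 6, 2, 1, 2, 6].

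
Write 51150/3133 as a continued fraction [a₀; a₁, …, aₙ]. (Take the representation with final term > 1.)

[16; 3, 15, 3, 1, 16]

51150 = 16·3133 + 1022
3133 = 3·1022 + 67
1022 = 15·67 + 17
67 = 3·17 + 16
17 = 1·16 + 1
16 = 16·1 + 0  (stop)
So 51150/3133 = [16; 3, 15, 3, 1, 16].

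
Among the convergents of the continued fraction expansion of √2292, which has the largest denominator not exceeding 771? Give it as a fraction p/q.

√2292 = [47; 1, 6, 1, 94, …] (period length 4).
Convergents:
  p_0/q_0 = 47/1
  p_1/q_1 = 48/1
  p_2/q_2 = 335/7
  p_3/q_3 = 383/8
  p_4/q_4 = 36337/759
  p_5/q_5 = 36720/767
  p_6/q_6 = 256657/5361
q_5 = 767 ≤ 771 < 5361 = q_6, so the answer is 36720/767.

36720/767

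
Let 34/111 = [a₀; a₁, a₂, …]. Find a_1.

34 = 0·111 + 34   →  a_0 = 0
111 = 3·34 + 9   →  a_1 = 3

3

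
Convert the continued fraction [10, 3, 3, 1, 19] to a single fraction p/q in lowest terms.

Fold from the inside: start with 19/1.
  1 + 1/19 = 20/19
  3 + 19/20 = 79/20
  3 + 20/79 = 257/79
  10 + 79/257 = 2649/257

2649/257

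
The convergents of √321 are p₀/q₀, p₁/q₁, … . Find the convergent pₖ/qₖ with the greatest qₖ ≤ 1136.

√321 = [17; 1, 10, 1, 34, …] (period length 4).
Convergents:
  p_0/q_0 = 17/1
  p_1/q_1 = 18/1
  p_2/q_2 = 197/11
  p_3/q_3 = 215/12
  p_4/q_4 = 7507/419
  p_5/q_5 = 7722/431
  p_6/q_6 = 84727/4729
q_5 = 431 ≤ 1136 < 4729 = q_6, so the answer is 7722/431.

7722/431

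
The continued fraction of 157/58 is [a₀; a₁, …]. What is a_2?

2

157 = 2·58 + 41   →  a_0 = 2
58 = 1·41 + 17   →  a_1 = 1
41 = 2·17 + 7   →  a_2 = 2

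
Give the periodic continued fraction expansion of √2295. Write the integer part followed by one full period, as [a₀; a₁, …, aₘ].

a₀ = ⌊√2295⌋ = 47.
With m₀=0, d₀=1 and mₖ₊₁ = dₖaₖ − mₖ, dₖ₊₁ = (n − mₖ₊₁²)/dₖ, aₖ₊₁ = ⌊(a₀+mₖ₊₁)/dₖ₊₁⌋:
  k=1: m=47, d=86, a=1
  k=2: m=39, d=9, a=9
  k=3: m=42, d=59, a=1
  k=4: m=17, d=34, a=1
  k=5: m=17, d=59, a=1
  k=6: m=42, d=9, a=9
  k=7: m=39, d=86, a=1
  k=8: m=47, d=1, a=94
d=1 and a=2a₀=94 at k=8, so the next step gives (m, d) = (47, 86) again — its k=1 value — and the period has length 8.

[47; 1, 9, 1, 1, 1, 9, 1, 94]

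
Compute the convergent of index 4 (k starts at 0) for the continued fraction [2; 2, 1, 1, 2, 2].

Using pₖ = aₖpₖ₋₁ + pₖ₋₂, qₖ = aₖqₖ₋₁ + qₖ₋₂ (with p₋₁=1, p₋₂=0, q₋₁=0, q₋₂=1):
  k=0: a=2, p=2, q=1
  k=1: a=2, p=5, q=2
  k=2: a=1, p=7, q=3
  k=3: a=1, p=12, q=5
  k=4: a=2, p=31, q=13

31/13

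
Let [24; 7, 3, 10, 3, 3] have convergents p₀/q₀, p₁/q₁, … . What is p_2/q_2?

Using pₖ = aₖpₖ₋₁ + pₖ₋₂, qₖ = aₖqₖ₋₁ + qₖ₋₂ (with p₋₁=1, p₋₂=0, q₋₁=0, q₋₂=1):
  k=0: a=24, p=24, q=1
  k=1: a=7, p=169, q=7
  k=2: a=3, p=531, q=22

531/22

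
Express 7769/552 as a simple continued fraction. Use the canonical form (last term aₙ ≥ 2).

[14; 13, 2, 6, 3]

7769 = 14·552 + 41
552 = 13·41 + 19
41 = 2·19 + 3
19 = 6·3 + 1
3 = 3·1 + 0  (stop)
So 7769/552 = [14; 13, 2, 6, 3].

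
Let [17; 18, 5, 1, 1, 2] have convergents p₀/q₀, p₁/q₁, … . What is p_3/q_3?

1859/109

Using pₖ = aₖpₖ₋₁ + pₖ₋₂, qₖ = aₖqₖ₋₁ + qₖ₋₂ (with p₋₁=1, p₋₂=0, q₋₁=0, q₋₂=1):
  k=0: a=17, p=17, q=1
  k=1: a=18, p=307, q=18
  k=2: a=5, p=1552, q=91
  k=3: a=1, p=1859, q=109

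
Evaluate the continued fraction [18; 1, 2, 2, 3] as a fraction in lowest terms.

449/24

Using pₖ = aₖpₖ₋₁ + pₖ₋₂ and qₖ = aₖqₖ₋₁ + qₖ₋₂:
  k=0: a=18, p=18, q=1
  k=1: a=1, p=19, q=1
  k=2: a=2, p=56, q=3
  k=3: a=2, p=131, q=7
  k=4: a=3, p=449, q=24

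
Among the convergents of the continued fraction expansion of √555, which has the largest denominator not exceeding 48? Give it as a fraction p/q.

1013/43

√555 = [23; 1, 1, 3, 1, 3, 1, 1, 46, …] (period length 8).
Convergents:
  p_0/q_0 = 23/1
  p_1/q_1 = 24/1
  p_2/q_2 = 47/2
  p_3/q_3 = 165/7
  p_4/q_4 = 212/9
  p_5/q_5 = 801/34
  p_6/q_6 = 1013/43
  p_7/q_7 = 1814/77
q_6 = 43 ≤ 48 < 77 = q_7, so the answer is 1013/43.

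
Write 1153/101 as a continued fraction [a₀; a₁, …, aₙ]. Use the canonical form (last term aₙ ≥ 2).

[11; 2, 2, 2, 8]

1153 = 11·101 + 42
101 = 2·42 + 17
42 = 2·17 + 8
17 = 2·8 + 1
8 = 8·1 + 0  (stop)
So 1153/101 = [11; 2, 2, 2, 8].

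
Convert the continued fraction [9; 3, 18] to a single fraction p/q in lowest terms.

Fold from the inside: start with 18/1.
  3 + 1/18 = 55/18
  9 + 18/55 = 513/55

513/55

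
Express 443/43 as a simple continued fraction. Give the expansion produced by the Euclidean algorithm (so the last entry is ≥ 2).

[10; 3, 3, 4]

443 = 10×43 + 13
43 = 3×13 + 4
13 = 3×4 + 1
4 = 4×1 + 0  (stop)
So 443/43 = [10; 3, 3, 4].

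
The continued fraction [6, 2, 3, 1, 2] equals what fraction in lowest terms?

Fold from the inside: start with 2/1.
  1 + 1/2 = 3/2
  3 + 2/3 = 11/3
  2 + 3/11 = 25/11
  6 + 11/25 = 161/25

161/25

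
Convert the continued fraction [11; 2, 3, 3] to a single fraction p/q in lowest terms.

Using pₖ = aₖpₖ₋₁ + pₖ₋₂ and qₖ = aₖqₖ₋₁ + qₖ₋₂:
  k=0: a=11, p=11, q=1
  k=1: a=2, p=23, q=2
  k=2: a=3, p=80, q=7
  k=3: a=3, p=263, q=23

263/23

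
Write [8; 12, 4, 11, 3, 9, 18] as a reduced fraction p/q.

2322219/287344

Fold from the inside: start with 18/1.
  9 + 1/18 = 163/18
  3 + 18/163 = 507/163
  11 + 163/507 = 5740/507
  4 + 507/5740 = 23467/5740
  12 + 5740/23467 = 287344/23467
  8 + 23467/287344 = 2322219/287344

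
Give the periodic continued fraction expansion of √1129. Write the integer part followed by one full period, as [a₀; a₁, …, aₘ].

[33; 1, 1, 1, 1, 66]

a₀ = ⌊√1129⌋ = 33.
With m₀=0, d₀=1 and mₖ₊₁ = dₖaₖ − mₖ, dₖ₊₁ = (n − mₖ₊₁²)/dₖ, aₖ₊₁ = ⌊(a₀+mₖ₊₁)/dₖ₊₁⌋:
  k=1: m=33, d=40, a=1
  k=2: m=7, d=27, a=1
  k=3: m=20, d=27, a=1
  k=4: m=7, d=40, a=1
  k=5: m=33, d=1, a=66
d=1 and a=2a₀=66 at k=5, so the next step gives (m, d) = (33, 40) again — its k=1 value — and the period has length 5.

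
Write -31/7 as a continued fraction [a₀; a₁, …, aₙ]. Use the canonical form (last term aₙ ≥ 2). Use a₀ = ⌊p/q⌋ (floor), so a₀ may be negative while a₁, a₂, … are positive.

[-5; 1, 1, 3]

-31 = -5*7 + 4
7 = 1*4 + 3
4 = 1*3 + 1
3 = 3*1 + 0  (stop)
So -31/7 = [-5; 1, 1, 3].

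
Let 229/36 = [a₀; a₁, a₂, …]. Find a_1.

2

229 = 6·36 + 13   →  a_0 = 6
36 = 2·13 + 10   →  a_1 = 2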